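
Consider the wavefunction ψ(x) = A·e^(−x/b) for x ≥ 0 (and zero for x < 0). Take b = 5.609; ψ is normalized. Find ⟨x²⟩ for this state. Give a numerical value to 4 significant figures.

⟨x^2⟩ ≈ 15.73

⟨x²⟩ = ∫ x^2 |ψ|² dx over the full domain.
Since the A² factors cancel between numerator and denominator, ⟨x²⟩ = b^2/2.
Putting b = 5.609 gives 15.730.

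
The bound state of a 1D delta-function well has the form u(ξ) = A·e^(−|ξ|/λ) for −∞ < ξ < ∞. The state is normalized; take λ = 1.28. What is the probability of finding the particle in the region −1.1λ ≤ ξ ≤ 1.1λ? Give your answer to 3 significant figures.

P ≈ 0.889

P = ∫_{−1.1λ}^{1.1λ} |u(ξ)|² dξ.
The normalization integral ∫|u|²dξ over the whole domain equals λ·A², and A² cancels in the ratio.
Both integrals are even about ξ = 0, so only the ξ ≥ 0 halves are needed (the factors of 2 cancel). In terms of t = ξ/λ (A² and the length scale cancel between numerator and denominator), P = [∫_{0}^{1.1} e^(-2·t) dt] / [∫_{0}^{∞} e^(-2·t) dt].
An antiderivative of e^(-2·t) is -e^(-2·t)/2; evaluating from 0 to 1.1 gives 1/2 - e^(-11/5)/2, while the full integral is 1/2.
This works out to P = 0.8892.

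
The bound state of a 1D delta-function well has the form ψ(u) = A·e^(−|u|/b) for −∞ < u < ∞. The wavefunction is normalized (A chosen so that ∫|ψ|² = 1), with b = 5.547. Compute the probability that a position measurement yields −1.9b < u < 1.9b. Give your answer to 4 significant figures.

P = ∫_{−1.9b}^{1.9b} |ψ(u)|² du.
Since A² = 1/(b), this is the region integral divided by the full normalization integral.
Both integrals are even about u = 0, so only the u ≥ 0 halves are needed (the factors of 2 cancel). Substituting t = u/b, A² and the length scale cancel in the ratio: P = ∫_{0}^{1.9} e^(-2·t) dt / ∫_{0}^{∞} e^(-2·t) dt.
With ∫ e^(-2·t) dt = -e^(-2·t)/2 + C, the region integral is 1/2 - e^(-19/5)/2 and the full one is 1/2.
Evaluating gives P = 0.97763.

P ≈ 0.9776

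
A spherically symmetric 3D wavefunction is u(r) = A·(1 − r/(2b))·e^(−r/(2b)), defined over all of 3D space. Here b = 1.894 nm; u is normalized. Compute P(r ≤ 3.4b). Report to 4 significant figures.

P ≈ 0.1028

P = ∫ |u|² 4πr² dr over r ≤ 3.4b.
Normalization gives A² = 1/(8·π·b^3).
Substituting t = r/b, A², 4π and the length scale all cancel in the ratio: P = ∫_{0}^{3.4} t^2·(1 - t/2)^2·e^(-t) dt / ∫_{0}^{∞} t^2·(1 - t/2)^2·e^(-t) dt.
An antiderivative of t^2·(1 - t/2)^2·e^(-t) is -(t^4/4 + t^2 + 2·t + 2)·e^(-t); evaluating from 0 to 3.4 gives ≈ 0.205573, while the full integral is 2.
Taking the ratio yields P = 0.10279.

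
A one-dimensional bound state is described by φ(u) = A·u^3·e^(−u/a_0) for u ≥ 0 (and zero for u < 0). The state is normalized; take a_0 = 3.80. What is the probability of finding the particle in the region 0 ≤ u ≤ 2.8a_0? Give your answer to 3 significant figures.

P ≈ 0.330

The probability is P = ∫ |φ|² du over [0, 2.8a_0].
The normalization integral ∫|φ|²du over the whole domain equals 45·a_0^7/8·A², and A² cancels in the ratio.
Let t = u/a_0; then A² and the length scale cancel, so P = ∫_{0}^{2.8} t^6·e^(-2·t) dt ÷ ∫_{0}^{∞} t^6·e^(-2·t) dt.
An antiderivative of t^6·e^(-2·t) is -(4·t^6 + 12·t^5 + 30·t^4 + 60·t^3 + 90·t^2 + 90·t + 45)·e^(-2·t)/8; evaluating from 0 to 2.8 gives ≈ 1.8548, while the full integral is 45/8.
This works out to P = 0.3297.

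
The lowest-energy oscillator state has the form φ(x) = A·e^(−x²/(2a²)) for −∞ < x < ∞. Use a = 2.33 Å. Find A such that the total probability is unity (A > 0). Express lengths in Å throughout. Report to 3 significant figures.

The normalization condition is ∫|φ|² dx = 1 from −∞ to ∞.
Using the Gaussian integral ∫_{−∞}^{∞} e^(−αx²) dx = √(π/α), with φ = A·e^(−x²/(2a²)), the integral evaluates to A²·[√(π)·a].
So A² = (√(π)·a)^(−1).
Plugging in a = 2.33 yields A = 0.4921.

A ≈ 0.492 Å^(-1/2)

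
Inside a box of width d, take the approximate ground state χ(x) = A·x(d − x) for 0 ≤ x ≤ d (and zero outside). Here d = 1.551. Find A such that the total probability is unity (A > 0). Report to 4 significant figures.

A ≈ 1.828

The normalization condition is ∫|χ|² dx = 1 from 0 to d.
Carrying out the integral gives A² · d^5/30.
So A² = (d^5/30)^(−1).
Substituting d = 1.551 gives A² = 3.3424, so A = 1.8282.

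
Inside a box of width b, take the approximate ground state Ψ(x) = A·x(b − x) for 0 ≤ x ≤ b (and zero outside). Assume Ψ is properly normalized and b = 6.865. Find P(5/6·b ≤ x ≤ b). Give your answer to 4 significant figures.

P = ∫_{5/6·b}^{b} |Ψ(x)|² dx.
The normalization integral ∫|Ψ|²dx over the whole domain equals b^5/30·A², and A² cancels in the ratio.
In terms of u = x/b (A² and the length scale cancel between numerator and denominator), P = [∫_{5/6}^{1} u^2·(1 - u)^2 du] / [∫_{0}^{1} u^2·(1 - u)^2 du].
An antiderivative of u^2·(1 - u)^2 is u^3·(6·u^2 - 15·u + 10)/30; evaluating from 5/6 to 1 gives ≈ 0.00118313, while the full integral is 1/30.
Taking the ratio, P = 23/648.

P ≈ 0.03549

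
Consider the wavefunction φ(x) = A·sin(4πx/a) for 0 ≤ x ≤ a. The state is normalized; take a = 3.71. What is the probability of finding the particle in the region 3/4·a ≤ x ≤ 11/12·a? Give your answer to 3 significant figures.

P ≈ 0.201

P = ∫_{3/4·a}^{11/12·a} |φ(x)|² dx.
With A² fixed by ∫|φ|² = 1, i.e. A² = (a/2)^(−1), substitute and integrate.
Substituting u = x/a, A² and the length scale cancel in the ratio: P = ∫_{3/4}^{11/12} sin(4·π·u)^2 du / ∫_{0}^{1} sin(4·π·u)^2 du.
Using ∫ sin(4·π·u)^2 du = u/2 - sin(4·π·u)·cos(4·π·u)/(8·π), the numerator is √(3)/(32·π) + 1/12 and the denominator is 1/2.
Evaluating gives P = (√(3)/16 + π/6)/π.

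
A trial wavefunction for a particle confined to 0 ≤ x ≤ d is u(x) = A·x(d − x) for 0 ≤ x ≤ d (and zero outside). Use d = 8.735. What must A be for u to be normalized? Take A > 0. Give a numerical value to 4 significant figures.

The normalization condition is ∫|u|² dx = 1 from 0 to d.
With u = A·x(d − x), the integral evaluates to A²·[d^5/30].
Hence A² = 1/[d^5/30].
Plugging in d = 8.735 yields A = 0.024289.

A ≈ 0.02429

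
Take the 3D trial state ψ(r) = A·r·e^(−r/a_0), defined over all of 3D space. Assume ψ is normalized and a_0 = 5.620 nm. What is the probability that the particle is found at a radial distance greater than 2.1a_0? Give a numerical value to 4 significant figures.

Integrate the radial probability density 4πr²|ψ|² over r > 2.1a_0.
The full normalization integral is A²·[3·π·a_0^5] = 1, fixing A².
Substituting u = r/a_0, A², 4π and the length scale all cancel in the ratio: P = ∫_{2.1}^{∞} u^4·e^(-2·u) du / ∫_{0}^{∞} u^4·e^(-2·u) du.
Using ∫ u^4·e^(-2·u) du = -(u^4/2 + u^3 + 3·u^2/2 + 3·u/2 + 3/4)·e^(-2·u), the numerator is ≈ 0.442370 and the denominator is 3/4.
The region integral divided by the full integral gives P = 0.58983.

P ≈ 0.5898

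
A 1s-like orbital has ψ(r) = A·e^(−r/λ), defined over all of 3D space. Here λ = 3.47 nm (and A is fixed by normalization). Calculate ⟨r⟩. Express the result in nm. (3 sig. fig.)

⟨r⟩ ≈ 5.21 nm

⟨r⟩ = ∫ r |ψ|² 4πr² dr over the full domain.
Recall ∫₀^∞ r^m e^(−r/β) dr = m!·β^(m+1), since the A² factors cancel between numerator and denominator, ⟨r⟩ = 3·λ/2.
Putting λ = 3.47 gives 5.205.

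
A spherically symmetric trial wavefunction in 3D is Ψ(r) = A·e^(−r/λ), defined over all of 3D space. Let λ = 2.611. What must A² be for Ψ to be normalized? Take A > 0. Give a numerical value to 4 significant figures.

A^2 ≈ 0.01788

We need A² ∫|f|² 4πr² dr = 1, taking the integral from 0 to ∞.
The integral (without the A² prefactor) comes out to π·λ^3.
So A² = (π·λ^3)^(−1).
Substituting λ = 2.611 gives A² = 0.017883, so A = 0.13373.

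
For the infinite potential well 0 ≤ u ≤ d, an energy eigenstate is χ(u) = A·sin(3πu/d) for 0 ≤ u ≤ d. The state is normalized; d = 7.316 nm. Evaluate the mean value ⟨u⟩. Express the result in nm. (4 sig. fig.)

⟨u⟩ ≈ 3.658 nm

⟨u⟩ = ∫ u |χ|² du over the full domain.
Using sin²θ = (1 − cos 2θ)/2, since the A² factors cancel between numerator and denominator, ⟨u⟩ = d/2.
With d = 7.316, ⟨u⟩ = 3.6580.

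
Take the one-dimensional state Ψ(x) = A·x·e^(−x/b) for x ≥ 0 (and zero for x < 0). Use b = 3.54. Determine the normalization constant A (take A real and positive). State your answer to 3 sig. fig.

We need A² ∫|f|² dx = 1, taking the integral from 0 to ∞.
Using ∫₀^∞ xⁿ e^(−αx) dx = n!/αⁿ⁺¹, carrying out the integral gives A² · b^3/4.
Setting this equal to 1 gives A² = 1/(b^3/4).
With b = 3.54: A² = 0.09017 and A = 0.3003.

A ≈ 0.300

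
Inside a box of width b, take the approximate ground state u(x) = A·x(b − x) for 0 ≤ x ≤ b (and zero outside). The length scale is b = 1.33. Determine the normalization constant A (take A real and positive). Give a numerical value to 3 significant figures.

A ≈ 2.68

We need A² ∫|f|² dx = 1, taking the integral from 0 to b.
The integral (without the A² prefactor) comes out to b^5/30.
Setting this equal to 1 gives A² = 1/(b^5/30).
Substituting b = 1.33 gives A² = 7.209, so A = 2.685.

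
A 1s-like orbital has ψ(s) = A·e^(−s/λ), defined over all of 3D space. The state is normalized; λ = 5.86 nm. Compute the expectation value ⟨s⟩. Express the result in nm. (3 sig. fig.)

⟨s⟩ ≈ 8.79 nm

By definition ⟨s⟩ = ∫ s |ψ(s)|² 4πs² ds.
Since the A² factors cancel between numerator and denominator, ⟨s⟩ = 3·λ/2.
With λ = 5.86, ⟨s⟩ = 8.790.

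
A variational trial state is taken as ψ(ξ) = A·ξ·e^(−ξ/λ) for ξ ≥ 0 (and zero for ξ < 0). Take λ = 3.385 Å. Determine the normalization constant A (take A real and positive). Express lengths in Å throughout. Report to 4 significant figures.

A ≈ 0.3211 Å^(-3/2)

The normalization condition is ∫|ψ|² dξ = 1 from 0 to ∞.
With ∫₀^∞ ξ^2 e^(−αξ) dξ = 2!/α^3, with ψ = A·ξ·e^(−ξ/λ), the integral evaluates to A²·[λ^3/4].
Hence A² = 1/[λ^3/4].
With λ = 3.385: A² = 0.10313 and A = 0.32114.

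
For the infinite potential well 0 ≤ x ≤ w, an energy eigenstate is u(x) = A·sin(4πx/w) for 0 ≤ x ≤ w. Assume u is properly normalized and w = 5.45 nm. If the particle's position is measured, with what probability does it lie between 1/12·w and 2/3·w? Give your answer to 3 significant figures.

P = ∫_{1/12·w}^{2/3·w} |u(x)|² dx.
With A² fixed by ∫|u|² = 1, i.e. A² = (w/2)^(−1), substitute and integrate.
In terms of t = x/w (A² and the length scale cancel between numerator and denominator), P = [∫_{1/12}^{2/3} sin(4·π·t)^2 dt] / [∫_{0}^{1} sin(4·π·t)^2 dt].
An antiderivative of sin(4·π·t)^2 is t/2 - sin(4·π·t)·cos(4·π·t)/(8·π); evaluating from 1/12 to 2/3 gives √(3)/(16·π) + 7/24, while the full integral is 1/2.
This works out to P = √(3)/(8·π) + 7/12.

P ≈ 0.652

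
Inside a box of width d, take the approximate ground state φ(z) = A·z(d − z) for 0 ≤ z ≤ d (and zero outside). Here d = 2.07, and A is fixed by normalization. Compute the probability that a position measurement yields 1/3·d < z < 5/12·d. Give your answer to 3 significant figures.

|φ|² is the probability density, so P = ∫_{1/3·d}^{5/12·d} |φ|² dz.
With A² fixed by ∫|φ|² = 1, i.e. A² = (d^5/30)^(−1), substitute and integrate.
Let u = z/d; then A² and the length scale cancel, so P = ∫_{1/3}^{5/12} u^2·(1 - u)^2 du ÷ ∫_{0}^{1} u^2·(1 - u)^2 du.
Using ∫ u^2·(1 - u)^2 du = u^3·(6·u^2 - 15·u + 10)/30, the numerator is ≈ 0.0045581 and the denominator is 1/30.
Evaluating gives P = 0.1367.

P ≈ 0.137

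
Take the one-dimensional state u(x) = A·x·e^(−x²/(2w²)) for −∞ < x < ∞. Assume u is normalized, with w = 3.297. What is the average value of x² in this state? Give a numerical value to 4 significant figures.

The expectation value is the |u|²-weighted average of x^2: ∫ x^2|u|² dx.
Differentiating ∫e^(−αx²) dx = √(π/α) under α to get the higher moments, evaluating both integrals, ⟨x²⟩ = 3·w^2/2.
With w = 3.297, ⟨x^2⟩ = 16.305.

⟨x^2⟩ ≈ 16.31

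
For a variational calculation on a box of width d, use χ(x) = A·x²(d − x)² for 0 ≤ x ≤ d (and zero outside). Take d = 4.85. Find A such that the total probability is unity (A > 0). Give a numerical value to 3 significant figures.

Require ∫ |χ|² dx = 1 over the whole domain.
Expanding the polynomial and integrating term by term, the integral (without the A² prefactor) comes out to d^9/630.
Hence A² = 1/[d^9/630].
Substituting d = 4.85 gives A² = 0.0004243, so A = 0.02060.

A ≈ 0.0206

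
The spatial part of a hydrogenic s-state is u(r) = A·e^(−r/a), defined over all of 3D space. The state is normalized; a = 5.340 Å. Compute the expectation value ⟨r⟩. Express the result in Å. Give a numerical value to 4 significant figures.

⟨r⟩ ≈ 8.010 Å

The expectation value is the |u|²-weighted average of r: ∫ r|u|² 4πr² dr.
Evaluating both integrals, ⟨r⟩ = 3·a/2.
Putting a = 5.340 gives 8.0100.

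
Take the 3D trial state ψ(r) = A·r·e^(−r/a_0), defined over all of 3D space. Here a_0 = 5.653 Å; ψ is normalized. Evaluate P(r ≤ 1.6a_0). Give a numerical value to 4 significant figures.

P ≈ 0.2194

P = ∫ |ψ|² 4πr² dr over r ≤ 1.6a_0.
A² is fixed by ∫₀^∞ 4πr²|ψ|² dr = 1, i.e. A² = (3·π·a_0^5)^(−1).
Let u = r/a_0; then A², 4π and the length scale all cancel, so P = ∫_{0}^{1.6} u^4·e^(-2·u) du ÷ ∫_{0}^{∞} u^4·e^(-2·u) du.
An antiderivative of u^4·e^(-2·u) is -(u^4/2 + u^3 + 3·u^2/2 + 3·u/2 + 3/4)·e^(-2·u); evaluating from 0 to 1.6 gives ≈ 0.164541, while the full integral is 3/4.
This evaluates to P = 0.21939.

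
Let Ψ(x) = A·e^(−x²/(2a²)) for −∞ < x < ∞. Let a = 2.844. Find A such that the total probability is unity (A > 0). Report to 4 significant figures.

Require ∫ |Ψ|² dx = 1 over the whole domain.
Using the Gaussian integral ∫_{−∞}^{∞} e^(−αx²) dx = √(π/α), the integral (without the A² prefactor) comes out to √(π)·a.
Setting this equal to 1 gives A² = 1/(√(π)·a).
With a = 2.844: A² = 0.19838 and A = 0.44540.

A ≈ 0.4454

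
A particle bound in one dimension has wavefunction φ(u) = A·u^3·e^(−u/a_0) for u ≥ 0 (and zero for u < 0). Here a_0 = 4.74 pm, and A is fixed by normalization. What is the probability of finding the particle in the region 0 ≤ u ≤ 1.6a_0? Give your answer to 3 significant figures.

P ≈ 0.0446

The probability is P = ∫ |φ|² du over [0, 1.6a_0].
With A² fixed by ∫|φ|² = 1, i.e. A² = (45·a_0^7/8)^(−1), substitute and integrate.
Let t = u/a_0; then A² and the length scale cancel, so P = ∫_{0}^{1.6} t^6·e^(-2·t) dt ÷ ∫_{0}^{∞} t^6·e^(-2·t) dt.
With ∫ t^6·e^(-2·t) dt = -(4·t^6 + 12·t^5 + 30·t^4 + 60·t^3 + 90·t^2 + 90·t + 45)·e^(-2·t)/8 + C, the region integral is ≈ 0.25098 and the full one is 45/8.
Taking the ratio, P = 0.04462.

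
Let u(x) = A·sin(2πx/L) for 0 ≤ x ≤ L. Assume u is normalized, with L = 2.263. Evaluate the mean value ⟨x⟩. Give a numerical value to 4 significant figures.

⟨x⟩ ≈ 1.132

By definition ⟨x⟩ = ∫ x |u(x)|² dx.
Using sin²θ = (1 − cos 2θ)/2, the ratio of the moment integral to the normalization integral gives ⟨x⟩ = L/2.
With L = 2.263, ⟨x⟩ = 1.1315.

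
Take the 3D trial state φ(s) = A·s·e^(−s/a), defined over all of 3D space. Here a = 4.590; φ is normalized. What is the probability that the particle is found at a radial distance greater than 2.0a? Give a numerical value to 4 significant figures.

With dV = 4πs²ds, the probability is ∫|φ|² dV over s > 2.0a.
The full normalization integral is A²·[3·π·a^5] = 1, fixing A².
In terms of u = s/a (A², 4π and the length scale all cancel between numerator and denominator), P = [∫_{2.0}^{∞} u^4·e^(-2·u) du] / [∫_{0}^{∞} u^4·e^(-2·u) du].
An antiderivative of u^4·e^(-2·u) is -(u^4/2 + u^3 + 3·u^2/2 + 3·u/2 + 3/4)·e^(-2·u); evaluating from 2.0 to ∞ gives 103·e^(-4)/4, while the full integral is 3/4.
This evaluates to P = 0.62884.

P ≈ 0.6288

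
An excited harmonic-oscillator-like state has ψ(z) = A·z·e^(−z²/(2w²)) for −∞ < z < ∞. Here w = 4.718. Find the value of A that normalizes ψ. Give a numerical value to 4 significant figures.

A ≈ 0.1037

Require ∫ |ψ|² dz = 1 over the whole domain.
With ∫_{−∞}^{∞} z^(2m) e^(−αz²) dz = (2m−1)!!·√π / (2^m α^(m+1/2)), with ψ = A·z·e^(−z²/(2w²)), the integral evaluates to A²·[√(π)·w^3/2].
So A² = (√(π)·w^3/2)^(−1).
With w = 4.718: A² = 0.010744 and A = 0.10366.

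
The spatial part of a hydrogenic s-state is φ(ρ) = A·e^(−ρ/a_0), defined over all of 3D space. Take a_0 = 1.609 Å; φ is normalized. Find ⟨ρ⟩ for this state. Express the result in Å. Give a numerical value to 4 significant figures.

⟨ρ⟩ ≈ 2.414 Å

The expectation value is the |φ|²-weighted average of ρ: ∫ ρ|φ|² 4πρ² dρ.
Recall ∫₀^∞ ρ^m e^(−ρ/β) dρ = m!·β^(m+1), since the A² factors cancel between numerator and denominator, ⟨ρ⟩ = 3·a_0/2.
With a_0 = 1.609, ⟨ρ⟩ = 2.4135.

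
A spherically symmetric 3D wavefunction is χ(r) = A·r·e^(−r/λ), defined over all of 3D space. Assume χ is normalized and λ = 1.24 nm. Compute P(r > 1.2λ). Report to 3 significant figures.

P ≈ 0.904

With dV = 4πr²dr, the probability is ∫|χ|² dV over r > 1.2λ.
Normalization gives A² = 1/(3·π·λ^5).
In terms of u = r/λ (A², 4π and the length scale all cancel between numerator and denominator), P = [∫_{1.2}^{∞} u^4·e^(-2·u) du] / [∫_{0}^{∞} u^4·e^(-2·u) du].
Using ∫ u^4·e^(-2·u) du = -(u^4/2 + u^3 + 3·u^2/2 + 3·u/2 + 3/4)·e^(-2·u), the numerator is ≈ 0.67810 and the denominator is 3/4.
This evaluates to P = 0.9041.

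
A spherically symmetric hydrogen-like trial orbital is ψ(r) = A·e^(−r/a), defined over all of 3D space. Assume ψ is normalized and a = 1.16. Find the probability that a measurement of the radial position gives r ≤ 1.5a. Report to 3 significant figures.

Integrate the radial probability density 4πr²|ψ|² over r ≤ 1.5a.
The full normalization integral is A²·[π·a^3] = 1, fixing A².
Let u = r/a; then A², 4π and the length scale all cancel, so P = ∫_{0}^{1.5} u^2·e^(-2·u) du ÷ ∫_{0}^{∞} u^2·e^(-2·u) du.
An antiderivative of u^2·e^(-2·u) is -(2·u^2 + 2·u + 1)·e^(-2·u)/4; evaluating from 0 to 1.5 gives 1/4 - 17·e^(-3)/8, while the full integral is 1/4.
This evaluates to P = 0.5768.

P ≈ 0.577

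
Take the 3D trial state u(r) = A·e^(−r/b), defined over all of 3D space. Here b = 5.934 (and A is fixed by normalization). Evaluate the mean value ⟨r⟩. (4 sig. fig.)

The expectation value is the |u|²-weighted average of r: ∫ r|u|² 4πr² dr.
Since the A² factors cancel between numerator and denominator, ⟨r⟩ = 3·b/2.
Putting b = 5.934 gives 8.9010.

⟨r⟩ ≈ 8.901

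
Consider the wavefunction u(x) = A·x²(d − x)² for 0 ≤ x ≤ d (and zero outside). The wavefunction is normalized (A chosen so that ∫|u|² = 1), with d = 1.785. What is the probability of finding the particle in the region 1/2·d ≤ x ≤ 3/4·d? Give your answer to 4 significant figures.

P ≈ 0.4511

|u|² is the probability density, so P = ∫_{1/2·d}^{3/4·d} |u|² dx.
Since A² = 1/(d^9/630), this is the region integral divided by the full normalization integral.
Let t = x/d; then A² and the length scale cancel, so P = ∫_{1/2}^{3/4} t^4·(1 - t)^4 dt ÷ ∫_{0}^{1} t^4·(1 - t)^4 dt.
Using ∫ t^4·(1 - t)^4 dt = t^5·(70·t^4 - 315·t^3 + 540·t^2 - 420·t + 126)/630, the numerator is ≈ 0.000715988 and the denominator is 1/630.
This works out to P = 0.45107.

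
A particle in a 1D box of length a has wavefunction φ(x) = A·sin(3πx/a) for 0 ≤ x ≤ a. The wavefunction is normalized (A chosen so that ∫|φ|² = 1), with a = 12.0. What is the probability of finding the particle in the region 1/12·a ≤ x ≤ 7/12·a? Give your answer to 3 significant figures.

|φ|² is the probability density, so P = ∫_{1/12·a}^{7/12·a} |φ|² dx.
Since A² = 1/(a/2), this is the region integral divided by the full normalization integral.
Substituting u = x/a, A² and the length scale cancel in the ratio: P = ∫_{1/12}^{7/12} sin(3·π·u)^2 du / ∫_{0}^{1} sin(3·π·u)^2 du.
Using ∫ sin(3·π·u)^2 du = u/2 - sin(6·π·u)/(12·π), the numerator is 1/(6·π) + 1/4 and the denominator is 1/2.
Evaluating gives P = (2 + 3·π)/(6·π).

P ≈ 0.606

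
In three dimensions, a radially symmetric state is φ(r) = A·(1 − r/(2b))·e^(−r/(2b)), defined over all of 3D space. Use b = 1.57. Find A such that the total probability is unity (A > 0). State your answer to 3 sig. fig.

A ≈ 0.101

The normalization condition is ∫|φ|² 4πr² dr = 1 from 0 to ∞.
Carrying out the integral gives A² · 8·π·b^3.
With b = 1.57: A² = 0.01028 and A = 0.1014.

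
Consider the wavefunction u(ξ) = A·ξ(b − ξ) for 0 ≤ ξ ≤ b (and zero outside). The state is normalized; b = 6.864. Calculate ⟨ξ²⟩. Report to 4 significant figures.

⟨ξ²⟩ = ∫ ξ^2 |u|² dξ over the full domain.
The ratio of the moment integral to the normalization integral gives ⟨ξ²⟩ = 2·b^2/7.
With b = 6.864, ⟨ξ^2⟩ = 13.461.

⟨ξ^2⟩ ≈ 13.46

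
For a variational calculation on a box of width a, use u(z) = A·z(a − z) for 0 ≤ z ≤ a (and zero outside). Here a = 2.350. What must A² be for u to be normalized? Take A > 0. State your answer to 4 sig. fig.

We need A² ∫|f|² dz = 1, taking the integral from 0 to a.
Expanding the polynomial and integrating term by term, ∫|u|² dz = A²·(a^5/30).
Hence A² = 1/[a^5/30].
Plugging in a = 2.350 yields A = 0.64698.

A^2 ≈ 0.4186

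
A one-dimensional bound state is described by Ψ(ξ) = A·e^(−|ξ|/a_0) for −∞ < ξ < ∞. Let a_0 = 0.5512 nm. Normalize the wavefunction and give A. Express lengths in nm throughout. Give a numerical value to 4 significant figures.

Normalization requires ∫|Ψ|² dξ = 1, integrated from −∞ to ∞.
The integral (without the A² prefactor) comes out to a_0.
Hence A² = 1/[a_0].
With a_0 = 0.5512: A² = 1.8142 and A = 1.3469.

A ≈ 1.347 nm^(-1/2)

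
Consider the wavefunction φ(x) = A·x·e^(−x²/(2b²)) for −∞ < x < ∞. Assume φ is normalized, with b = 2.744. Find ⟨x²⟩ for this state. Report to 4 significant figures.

⟨x^2⟩ ≈ 11.29

By definition ⟨x²⟩ = ∫ x^2 |φ(x)|² dx.
Using the Gaussian integral ∫_{−∞}^{∞} e^(−αx²) dx = √(π/α), evaluating both integrals, ⟨x²⟩ = 3·b^2/2.
Putting b = 2.744 gives 11.294.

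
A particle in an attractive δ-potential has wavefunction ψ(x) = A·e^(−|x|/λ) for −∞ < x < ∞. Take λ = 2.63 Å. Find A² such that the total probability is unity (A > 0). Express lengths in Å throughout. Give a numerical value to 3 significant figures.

The normalization condition is ∫|ψ|² dx = 1 from −∞ to ∞.
Using ∫₀^∞ xⁿ e^(−αx) dx = n!/αⁿ⁺¹, carrying out the integral gives A² · λ.
Setting this equal to 1 gives A² = 1/(λ).
Plugging in λ = 2.63 yields A = 0.6166.

A^2 ≈ 0.380 Å^(-1)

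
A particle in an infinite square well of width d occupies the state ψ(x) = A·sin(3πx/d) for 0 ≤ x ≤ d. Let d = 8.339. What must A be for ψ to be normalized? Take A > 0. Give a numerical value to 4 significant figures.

Normalization requires ∫|ψ|² dx = 1, integrated from 0 to d.
Using sin²θ = (1 − cos 2θ)/2, with ψ = A·sin(3πx/d), the integral evaluates to A²·[d/2].
Setting this equal to 1 gives A² = 1/(d/2).
Substituting d = 8.339 gives A² = 0.23984, so A = 0.48973.

A ≈ 0.4897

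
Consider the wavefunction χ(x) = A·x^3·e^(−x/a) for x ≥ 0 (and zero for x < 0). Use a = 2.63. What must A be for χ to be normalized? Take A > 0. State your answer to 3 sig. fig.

Normalization requires ∫|χ|² dx = 1, integrated from 0 to ∞.
∫|χ|² dx = A²·(45·a^7/8).
Setting this equal to 1 gives A² = 1/(45·a^7/8).
With a = 2.63: A² = 0.0002043 and A = 0.01429.

A ≈ 0.0143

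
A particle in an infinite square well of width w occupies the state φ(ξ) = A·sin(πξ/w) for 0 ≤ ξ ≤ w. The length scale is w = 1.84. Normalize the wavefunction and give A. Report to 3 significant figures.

The normalization condition is ∫|φ|² dξ = 1 from 0 to w.
The integral (without the A² prefactor) comes out to w/2.
Hence A² = 1/[w/2].
Substituting w = 1.84 gives A² = 1.087, so A = 1.043.

A ≈ 1.04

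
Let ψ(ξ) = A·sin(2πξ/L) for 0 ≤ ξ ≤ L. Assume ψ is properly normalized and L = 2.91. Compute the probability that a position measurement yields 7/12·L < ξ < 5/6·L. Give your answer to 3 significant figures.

|ψ|² is the probability density, so P = ∫_{7/12·L}^{5/6·L} |ψ|² dξ.
With A² fixed by ∫|ψ|² = 1, i.e. A² = (L/2)^(−1), substitute and integrate.
Substituting u = ξ/L, A² and the length scale cancel in the ratio: P = ∫_{7/12}^{5/6} sin(2·π·u)^2 du / ∫_{0}^{1} sin(2·π·u)^2 du.
With ∫ sin(2·π·u)^2 du = u/2 - sin(4·π·u)/(8·π) + C, the region integral is √(3)/(8·π) + 1/8 and the full one is 1/2.
Taking the ratio, P = (√(3) + π)/(4·π).

P ≈ 0.388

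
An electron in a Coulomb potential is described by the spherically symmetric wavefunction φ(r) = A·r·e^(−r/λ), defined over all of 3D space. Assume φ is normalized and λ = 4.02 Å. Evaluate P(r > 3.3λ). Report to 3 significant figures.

P ≈ 0.213

With dV = 4πr²dr, the probability is ∫|φ|² dV over r > 3.3λ.
Normalization gives A² = 1/(3·π·λ^5).
Substituting u = r/λ, A², 4π and the length scale all cancel in the ratio: P = ∫_{3.3}^{∞} u^4·e^(-2·u) du / ∫_{0}^{∞} u^4·e^(-2·u) du.
An antiderivative of u^4·e^(-2·u) is -(u^4/2 + u^3 + 3·u^2/2 + 3·u/2 + 3/4)·e^(-2·u); evaluating from 3.3 to ∞ gives ≈ 0.15953, while the full integral is 3/4.
Taking the ratio yields P = 0.2127.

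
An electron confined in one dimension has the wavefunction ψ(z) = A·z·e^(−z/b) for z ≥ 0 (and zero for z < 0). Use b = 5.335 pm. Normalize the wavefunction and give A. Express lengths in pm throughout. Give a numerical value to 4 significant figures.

Require ∫ |ψ|² dz = 1 over the whole domain.
The integral (without the A² prefactor) comes out to b^3/4.
Substituting b = 5.335 gives A² = 0.026342, so A = 0.16230.

A ≈ 0.1623 pm^(-3/2)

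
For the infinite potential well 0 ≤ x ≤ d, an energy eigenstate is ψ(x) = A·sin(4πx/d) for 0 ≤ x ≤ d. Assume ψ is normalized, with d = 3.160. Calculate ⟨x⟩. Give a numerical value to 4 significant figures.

By definition ⟨x⟩ = ∫ x |ψ(x)|² dx.
With ∫₀^d sin²(nπx/d) dx = d/2, the ratio of the moment integral to the normalization integral gives ⟨x⟩ = d/2.
Putting d = 3.160 gives 1.5800.

⟨x⟩ ≈ 1.580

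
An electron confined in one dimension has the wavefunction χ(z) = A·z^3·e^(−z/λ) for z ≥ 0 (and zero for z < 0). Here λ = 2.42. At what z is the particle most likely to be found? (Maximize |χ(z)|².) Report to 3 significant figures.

Set d/dz [|χ(z)|²] = 0 and solve for z > 0.
Solving yields z = 3·λ.
With λ = 2.42, the most probable position is 7.260.

z ≈ 7.26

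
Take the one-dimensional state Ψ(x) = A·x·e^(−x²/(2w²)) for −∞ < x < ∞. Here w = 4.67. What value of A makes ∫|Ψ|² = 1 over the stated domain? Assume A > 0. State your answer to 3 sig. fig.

A ≈ 0.105

Require ∫ |Ψ|² dx = 1 over the whole domain.
The integral (without the A² prefactor) comes out to √(π)·w^3/2.
So A² = (√(π)·w^3/2)^(−1).
With w = 4.67: A² = 0.01108 and A = 0.1053.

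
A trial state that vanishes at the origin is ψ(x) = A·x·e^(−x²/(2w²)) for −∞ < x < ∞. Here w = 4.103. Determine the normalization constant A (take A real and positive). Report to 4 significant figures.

A ≈ 0.1278

Require ∫ |ψ|² dx = 1 over the whole domain.
With ∫_{−∞}^{∞} x^(2m) e^(−αx²) dx = (2m−1)!!·√π / (2^m α^(m+1/2)), carrying out the integral gives A² · √(π)·w^3/2.
Setting this equal to 1 gives A² = 1/(√(π)·w^3/2).
Substituting w = 4.103 gives A² = 0.016336, so A = 0.12781.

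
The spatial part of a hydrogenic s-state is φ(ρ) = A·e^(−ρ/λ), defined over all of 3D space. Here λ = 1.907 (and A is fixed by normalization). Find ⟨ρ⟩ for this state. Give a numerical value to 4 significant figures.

⟨ρ⟩ ≈ 2.861

⟨ρ⟩ = ∫ ρ |φ|² 4πρ² dρ over the full domain.
Using ∫₀^∞ ρⁿ e^(−αρ) dρ = n!/αⁿ⁺¹, since the A² factors cancel between numerator and denominator, ⟨ρ⟩ = 3·λ/2.
Putting λ = 1.907 gives 2.8605.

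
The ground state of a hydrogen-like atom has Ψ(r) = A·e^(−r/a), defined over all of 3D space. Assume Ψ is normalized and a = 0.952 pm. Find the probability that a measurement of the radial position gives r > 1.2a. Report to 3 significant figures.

Integrate the radial probability density 4πr²|Ψ|² over r > 1.2a.
A² is fixed by ∫₀^∞ 4πr²|Ψ|² dr = 1, i.e. A² = (π·a^3)^(−1).
Substituting u = r/a, A², 4π and the length scale all cancel in the ratio: P = ∫_{1.2}^{∞} u^2·e^(-2·u) du / ∫_{0}^{∞} u^2·e^(-2·u) du.
Using ∫ u^2·e^(-2·u) du = -(2·u^2 + 2·u + 1)·e^(-2·u)/4, the numerator is 157·e^(-12/5)/100 and the denominator is 1/4.
This evaluates to P = 0.5697.

P ≈ 0.570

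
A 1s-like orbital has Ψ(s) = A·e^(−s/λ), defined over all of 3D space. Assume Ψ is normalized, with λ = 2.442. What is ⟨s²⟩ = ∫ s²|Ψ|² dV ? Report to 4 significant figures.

By definition ⟨s²⟩ = ∫ s^2 |Ψ(s)|² 4πs² ds.
The ratio of the moment integral to the normalization integral gives ⟨s²⟩ = 3·λ^2.
With λ = 2.442, ⟨s^2⟩ = 17.890.

⟨s^2⟩ ≈ 17.89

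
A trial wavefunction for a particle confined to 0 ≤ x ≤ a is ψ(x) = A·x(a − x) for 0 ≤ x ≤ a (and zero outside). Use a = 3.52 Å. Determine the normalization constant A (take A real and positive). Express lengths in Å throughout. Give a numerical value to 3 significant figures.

A ≈ 0.236 Å^(-5/2)

We need A² ∫|f|² dx = 1, taking the integral from 0 to a.
Expanding the polynomial and integrating term by term, with ψ = A·x(a − x), the integral evaluates to A²·[a^5/30].
Substituting a = 3.52 gives A² = 0.05551, so A = 0.2356.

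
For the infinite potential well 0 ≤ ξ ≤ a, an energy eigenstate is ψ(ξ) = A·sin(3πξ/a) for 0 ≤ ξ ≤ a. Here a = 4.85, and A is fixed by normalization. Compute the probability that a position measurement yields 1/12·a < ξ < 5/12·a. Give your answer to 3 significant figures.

|ψ|² is the probability density, so P = ∫_{1/12·a}^{5/12·a} |ψ|² dξ.
Since A² = 1/(a/2), this is the region integral divided by the full normalization integral.
Let u = ξ/a; then A² and the length scale cancel, so P = ∫_{1/12}^{5/12} sin(3·π·u)^2 du ÷ ∫_{0}^{1} sin(3·π·u)^2 du.
An antiderivative of sin(3·π·u)^2 is u/2 - sin(6·π·u)/(12·π); evaluating from 1/12 to 5/12 gives 1/6, while the full integral is 1/2.
The result is P = 1/3.

P ≈ 0.333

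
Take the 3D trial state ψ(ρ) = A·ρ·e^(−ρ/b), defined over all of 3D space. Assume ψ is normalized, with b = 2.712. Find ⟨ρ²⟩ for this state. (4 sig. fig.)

⟨ρ²⟩ = ∫ ρ^2 |ψ|² 4πρ² dρ over the full domain.
Evaluating both integrals, ⟨ρ²⟩ = 15·b^2/2.
Putting b = 2.712 gives 55.162.

⟨ρ^2⟩ ≈ 55.16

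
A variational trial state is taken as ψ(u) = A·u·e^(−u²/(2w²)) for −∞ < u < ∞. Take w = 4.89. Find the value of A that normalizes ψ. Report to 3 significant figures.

We need A² ∫|f|² du = 1, taking the integral from −∞ to ∞.
∫|ψ|² du = A²·(√(π)·w^3/2).
Setting this equal to 1 gives A² = 1/(√(π)·w^3/2).
Substituting w = 4.89 gives A² = 0.009650, so A = 0.09823.

A ≈ 0.0982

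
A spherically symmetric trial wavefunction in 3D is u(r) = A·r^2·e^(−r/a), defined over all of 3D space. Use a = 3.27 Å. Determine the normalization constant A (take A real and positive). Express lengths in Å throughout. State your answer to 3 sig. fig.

We need A² ∫|f|² 4πr² dr = 1, taking the integral from 0 to ∞.
The angular integral contributes 4π, leaving ∫₀^∞ r²|u|² dr.
With u = A·r^2·e^(−r/a), the integral evaluates to A²·[45·π·a^7/2].
With a = 3.27: A² = 0.000003539 and A = 0.001881.

A ≈ 0.00188 Å^(-7/2)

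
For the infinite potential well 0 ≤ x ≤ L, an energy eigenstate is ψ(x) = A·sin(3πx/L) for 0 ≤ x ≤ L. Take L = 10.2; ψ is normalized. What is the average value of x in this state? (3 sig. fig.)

⟨x⟩ ≈ 5.10

By definition ⟨x⟩ = ∫ x |ψ(x)|² dx.
Using sin²θ = (1 − cos 2θ)/2, the ratio of the moment integral to the normalization integral gives ⟨x⟩ = L/2.
With L = 10.2, ⟨x⟩ = 5.100.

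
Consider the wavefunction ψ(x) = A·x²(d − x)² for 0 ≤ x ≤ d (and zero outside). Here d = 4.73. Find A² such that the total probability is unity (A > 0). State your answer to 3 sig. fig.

A^2 ≈ 0.000532

The normalization condition is ∫|ψ|² dx = 1 from 0 to d.
Expanding the polynomial and integrating term by term, the integral (without the A² prefactor) comes out to d^9/630.
Hence A² = 1/[d^9/630].
Substituting d = 4.73 gives A² = 0.0005316, so A = 0.02306.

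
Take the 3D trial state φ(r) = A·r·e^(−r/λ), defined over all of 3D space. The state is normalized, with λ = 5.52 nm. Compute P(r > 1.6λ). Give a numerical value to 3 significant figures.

With dV = 4πr²dr, the probability is ∫|φ|² dV over r > 1.6λ.
The full normalization integral is A²·[3·π·λ^5] = 1, fixing A².
In terms of u = r/λ (A², 4π and the length scale all cancel between numerator and denominator), P = [∫_{1.6}^{∞} u^4·e^(-2·u) du] / [∫_{0}^{∞} u^4·e^(-2·u) du].
With ∫ u^4·e^(-2·u) du = -(u^4/2 + u^3 + 3·u^2/2 + 3·u/2 + 3/4)·e^(-2·u) + C, the region integral is ≈ 0.58546 and the full one is 3/4.
The region integral divided by the full integral gives P = 0.7806.

P ≈ 0.781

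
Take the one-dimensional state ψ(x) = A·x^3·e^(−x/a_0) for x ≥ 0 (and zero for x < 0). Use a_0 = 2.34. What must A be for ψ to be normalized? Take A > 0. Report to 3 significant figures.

The normalization condition is ∫|ψ|² dx = 1 from 0 to ∞.
The integral (without the A² prefactor) comes out to 45·a_0^7/8.
Hence A² = 1/[45·a_0^7/8].
Substituting a_0 = 2.34 gives A² = 0.0004628, so A = 0.02151.

A ≈ 0.0215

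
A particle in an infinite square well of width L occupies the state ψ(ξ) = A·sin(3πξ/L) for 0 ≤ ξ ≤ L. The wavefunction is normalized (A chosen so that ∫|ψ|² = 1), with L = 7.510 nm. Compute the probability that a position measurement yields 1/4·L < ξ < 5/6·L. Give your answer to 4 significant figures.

P ≈ 0.5303

The probability is P = ∫ |ψ|² dξ over [1/4·L, 5/6·L].
With A² fixed by ∫|ψ|² = 1, i.e. A² = (L/2)^(−1), substitute and integrate.
In terms of u = ξ/L (A² and the length scale cancel between numerator and denominator), P = [∫_{1/4}^{5/6} sin(3·π·u)^2 du] / [∫_{0}^{1} sin(3·π·u)^2 du].
An antiderivative of sin(3·π·u)^2 is u/2 - sin(6·π·u)/(12·π); evaluating from 1/4 to 5/6 gives 7/24 - 1/(12·π), while the full integral is 1/2.
Evaluating gives P = (-2 + 7·π)/(12·π).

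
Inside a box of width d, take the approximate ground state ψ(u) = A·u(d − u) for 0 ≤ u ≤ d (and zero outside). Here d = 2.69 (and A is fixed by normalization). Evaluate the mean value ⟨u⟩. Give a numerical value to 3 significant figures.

By definition ⟨u⟩ = ∫ u |ψ(u)|² du.
Since the A² factors cancel between numerator and denominator, ⟨u⟩ = d/2.
Putting d = 2.69 gives 1.345.

⟨u⟩ ≈ 1.35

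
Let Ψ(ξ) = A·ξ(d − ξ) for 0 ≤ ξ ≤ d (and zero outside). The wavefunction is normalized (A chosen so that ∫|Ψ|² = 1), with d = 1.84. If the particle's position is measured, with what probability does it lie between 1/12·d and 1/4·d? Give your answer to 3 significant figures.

P ≈ 0.0984

|Ψ|² is the probability density, so P = ∫_{1/12·d}^{1/4·d} |Ψ|² dξ.
The normalization integral ∫|Ψ|²dξ over the whole domain equals d^5/30·A², and A² cancels in the ratio.
In terms of u = ξ/d (A² and the length scale cancel between numerator and denominator), P = [∫_{1/12}^{1/4} u^2·(1 - u)^2 du] / [∫_{0}^{1} u^2·(1 - u)^2 du].
An antiderivative of u^2·(1 - u)^2 is u^3·(6·u^2 - 15·u + 10)/30; evaluating from 1/12 to 1/4 gives ≈ 0.0032809, while the full integral is 1/30.
Taking the ratio, P = 0.09843.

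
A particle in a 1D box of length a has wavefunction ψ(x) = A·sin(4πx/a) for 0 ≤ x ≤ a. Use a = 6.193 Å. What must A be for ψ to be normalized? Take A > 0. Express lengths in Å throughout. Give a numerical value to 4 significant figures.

A ≈ 0.5683 Å^(-1/2)

Require ∫ |ψ|² dx = 1 over the whole domain.
With ψ = A·sin(4πx/a), the integral evaluates to A²·[a/2].
Plugging in a = 6.193 yields A = 0.56828.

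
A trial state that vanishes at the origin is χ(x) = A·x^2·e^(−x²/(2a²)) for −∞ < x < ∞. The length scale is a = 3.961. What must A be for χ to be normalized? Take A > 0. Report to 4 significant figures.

A ≈ 0.02778

The normalization condition is ∫|χ|² dx = 1 from −∞ to ∞.
Carrying out the integral gives A² · 3·√(π)·a^5/4.
With a = 3.961: A² = 0.00077151 and A = 0.027776.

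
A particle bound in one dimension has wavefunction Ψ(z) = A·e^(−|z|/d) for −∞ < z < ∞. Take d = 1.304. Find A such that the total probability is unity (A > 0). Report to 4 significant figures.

A ≈ 0.8757

Require ∫ |Ψ|² dz = 1 over the whole domain.
With ∫₀^∞ z^0 e^(−αz) dz = 0!/α^1, the integral (without the A² prefactor) comes out to d.
So A² = (d)^(−1).
Substituting d = 1.304 gives A² = 0.76687, so A = 0.87571.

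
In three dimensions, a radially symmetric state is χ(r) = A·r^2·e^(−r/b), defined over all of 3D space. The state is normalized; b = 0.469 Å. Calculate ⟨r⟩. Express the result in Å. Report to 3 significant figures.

⟨r⟩ = ∫ r |χ|² 4πr² dr over the full domain.
The ratio of the moment integral to the normalization integral gives ⟨r⟩ = 7·b/2.
With b = 0.469, ⟨r⟩ = 1.642.

⟨r⟩ ≈ 1.64 Å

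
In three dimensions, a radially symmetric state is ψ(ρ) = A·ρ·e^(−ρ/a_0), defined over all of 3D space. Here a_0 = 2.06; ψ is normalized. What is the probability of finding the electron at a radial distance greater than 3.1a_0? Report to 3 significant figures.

P ≈ 0.259

With dV = 4πρ²dρ, the probability is ∫|ψ|² dV over ρ > 3.1a_0.
The full normalization integral is A²·[3·π·a_0^5] = 1, fixing A².
In terms of u = ρ/a_0 (A², 4π and the length scale all cancel between numerator and denominator), P = [∫_{3.1}^{∞} u^4·e^(-2·u) du] / [∫_{0}^{∞} u^4·e^(-2·u) du].
With ∫ u^4·e^(-2·u) du = -(u^4/2 + u^3 + 3·u^2/2 + 3·u/2 + 3/4)·e^(-2·u) + C, the region integral is ≈ 0.19438 and the full one is 3/4.
This evaluates to P = 0.2592.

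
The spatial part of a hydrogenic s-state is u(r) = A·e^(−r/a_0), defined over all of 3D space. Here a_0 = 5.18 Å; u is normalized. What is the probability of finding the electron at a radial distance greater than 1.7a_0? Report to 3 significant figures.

P ≈ 0.340

P = ∫ |u|² 4πr² dr over r > 1.7a_0.
The full normalization integral is A²·[π·a_0^3] = 1, fixing A².
Let t = r/a_0; then A², 4π and the length scale all cancel, so P = ∫_{1.7}^{∞} t^2·e^(-2·t) dt ÷ ∫_{0}^{∞} t^2·e^(-2·t) dt.
An antiderivative of t^2·e^(-2·t) is -(2·t^2 + 2·t + 1)·e^(-2·t)/4; evaluating from 1.7 to ∞ gives 509·e^(-17/5)/200, while the full integral is 1/4.
This evaluates to P = 0.3397.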